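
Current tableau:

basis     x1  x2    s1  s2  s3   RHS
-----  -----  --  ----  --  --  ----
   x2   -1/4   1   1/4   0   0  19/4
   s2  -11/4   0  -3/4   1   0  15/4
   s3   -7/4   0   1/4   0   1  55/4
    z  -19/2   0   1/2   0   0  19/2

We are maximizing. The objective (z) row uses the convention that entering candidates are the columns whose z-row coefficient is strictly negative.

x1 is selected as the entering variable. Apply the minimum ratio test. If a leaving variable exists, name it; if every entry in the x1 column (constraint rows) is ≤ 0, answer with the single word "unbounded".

unbounded

x1-column entries: row 1: -1/4, row 2: -11/4, row 3: -7/4. All ≤ 0, so x1 can increase without bound; the LP is unbounded in this direction.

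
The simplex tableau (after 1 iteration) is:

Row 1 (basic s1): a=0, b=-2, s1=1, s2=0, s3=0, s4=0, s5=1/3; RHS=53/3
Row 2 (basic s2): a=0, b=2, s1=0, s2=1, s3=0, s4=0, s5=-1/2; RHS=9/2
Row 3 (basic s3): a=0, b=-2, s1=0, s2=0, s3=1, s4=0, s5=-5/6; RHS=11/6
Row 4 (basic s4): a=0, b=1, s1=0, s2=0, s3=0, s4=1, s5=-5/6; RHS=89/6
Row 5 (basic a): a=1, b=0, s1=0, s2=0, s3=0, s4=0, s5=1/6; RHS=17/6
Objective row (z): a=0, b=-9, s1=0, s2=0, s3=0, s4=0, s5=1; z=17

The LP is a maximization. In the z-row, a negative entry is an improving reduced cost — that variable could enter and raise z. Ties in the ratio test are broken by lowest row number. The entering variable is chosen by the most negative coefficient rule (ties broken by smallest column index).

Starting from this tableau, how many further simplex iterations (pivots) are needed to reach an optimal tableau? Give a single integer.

2

pivot: b in, s2 out → z = 149/4
pivot: s5 in, a out → z = 117/2
No improving column remains; optimal.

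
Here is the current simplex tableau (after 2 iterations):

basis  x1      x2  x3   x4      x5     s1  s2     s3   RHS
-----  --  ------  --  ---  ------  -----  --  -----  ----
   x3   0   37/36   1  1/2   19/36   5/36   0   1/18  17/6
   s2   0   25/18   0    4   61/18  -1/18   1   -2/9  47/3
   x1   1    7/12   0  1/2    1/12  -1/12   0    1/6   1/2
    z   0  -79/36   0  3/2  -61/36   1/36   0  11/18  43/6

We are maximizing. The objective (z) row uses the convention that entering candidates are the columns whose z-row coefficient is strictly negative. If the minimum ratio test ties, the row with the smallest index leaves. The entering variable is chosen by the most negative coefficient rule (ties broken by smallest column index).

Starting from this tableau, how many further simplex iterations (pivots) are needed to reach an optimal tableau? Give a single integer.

pivot: x2 in, x1 out → z = 190/21
pivot: x5 in, s2 out → z = 1026/67
pivot: s1 in, x3 out → z = 31/2
No improving column remains; optimal.

3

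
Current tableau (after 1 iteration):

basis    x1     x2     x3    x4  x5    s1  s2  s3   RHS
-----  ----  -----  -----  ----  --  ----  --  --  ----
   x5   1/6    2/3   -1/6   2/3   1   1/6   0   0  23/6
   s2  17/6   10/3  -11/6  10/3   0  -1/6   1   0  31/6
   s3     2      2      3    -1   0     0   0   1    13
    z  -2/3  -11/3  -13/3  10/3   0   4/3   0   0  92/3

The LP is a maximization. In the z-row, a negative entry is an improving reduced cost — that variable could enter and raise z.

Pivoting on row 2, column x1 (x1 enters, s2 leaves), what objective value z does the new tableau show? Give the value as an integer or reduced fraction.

Minimum ratio for x1: (31/6)/(17/6) = 31/17.
z changes by −(z-row coeff of x1)·ratio = −(-2/3)·(31/17) = 62/51.
New z = 92/3 + (62/51) = 542/17.

542/17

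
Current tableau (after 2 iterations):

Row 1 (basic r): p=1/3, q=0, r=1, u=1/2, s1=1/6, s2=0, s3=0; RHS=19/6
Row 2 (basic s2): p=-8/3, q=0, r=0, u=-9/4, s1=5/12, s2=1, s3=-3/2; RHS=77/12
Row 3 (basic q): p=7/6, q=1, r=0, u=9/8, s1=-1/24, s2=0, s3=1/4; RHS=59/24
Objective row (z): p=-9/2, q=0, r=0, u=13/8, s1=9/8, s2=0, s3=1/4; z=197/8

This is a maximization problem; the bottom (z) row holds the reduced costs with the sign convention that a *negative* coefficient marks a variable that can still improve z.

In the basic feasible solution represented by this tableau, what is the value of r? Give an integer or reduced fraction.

19/6

r is basic (row 1); its value is the RHS of that row: 19/6.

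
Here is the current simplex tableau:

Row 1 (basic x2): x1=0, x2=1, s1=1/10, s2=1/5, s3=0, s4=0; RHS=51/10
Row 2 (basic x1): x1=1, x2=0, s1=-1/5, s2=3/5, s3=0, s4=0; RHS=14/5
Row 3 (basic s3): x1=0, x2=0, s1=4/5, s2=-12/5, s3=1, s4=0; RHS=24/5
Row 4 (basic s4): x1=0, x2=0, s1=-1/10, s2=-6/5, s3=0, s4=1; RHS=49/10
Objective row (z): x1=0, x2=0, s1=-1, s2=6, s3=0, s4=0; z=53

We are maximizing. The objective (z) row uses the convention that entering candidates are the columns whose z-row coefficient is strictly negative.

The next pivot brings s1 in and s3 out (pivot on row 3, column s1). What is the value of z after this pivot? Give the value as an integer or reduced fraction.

59

Minimum ratio for s1: (24/5)/(4/5) = 6.
z changes by −(z-row coeff of s1)·ratio = −(-1)·6 = 6.
New z = 53 + 6 = 59.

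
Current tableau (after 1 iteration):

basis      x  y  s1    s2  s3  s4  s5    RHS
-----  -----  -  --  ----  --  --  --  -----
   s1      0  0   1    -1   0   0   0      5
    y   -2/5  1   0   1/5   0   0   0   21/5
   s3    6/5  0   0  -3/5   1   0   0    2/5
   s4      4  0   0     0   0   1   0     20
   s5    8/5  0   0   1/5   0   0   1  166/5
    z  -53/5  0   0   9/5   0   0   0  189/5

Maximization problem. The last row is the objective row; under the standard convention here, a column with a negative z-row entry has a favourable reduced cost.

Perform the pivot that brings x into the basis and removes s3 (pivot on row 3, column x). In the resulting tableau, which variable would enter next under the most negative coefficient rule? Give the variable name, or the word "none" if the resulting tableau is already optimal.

Pivot element 6/5. New z-row = old z-row − (-53/5)·(row 3/(6/5)).
Updated z-row coefficients: x: 0, y: 0, s1: 0, s2: -7/2, s3: 53/6, s4: 0, s5: 0.
The most negative is -7/2 in column s2, so s2 would enter next.

s2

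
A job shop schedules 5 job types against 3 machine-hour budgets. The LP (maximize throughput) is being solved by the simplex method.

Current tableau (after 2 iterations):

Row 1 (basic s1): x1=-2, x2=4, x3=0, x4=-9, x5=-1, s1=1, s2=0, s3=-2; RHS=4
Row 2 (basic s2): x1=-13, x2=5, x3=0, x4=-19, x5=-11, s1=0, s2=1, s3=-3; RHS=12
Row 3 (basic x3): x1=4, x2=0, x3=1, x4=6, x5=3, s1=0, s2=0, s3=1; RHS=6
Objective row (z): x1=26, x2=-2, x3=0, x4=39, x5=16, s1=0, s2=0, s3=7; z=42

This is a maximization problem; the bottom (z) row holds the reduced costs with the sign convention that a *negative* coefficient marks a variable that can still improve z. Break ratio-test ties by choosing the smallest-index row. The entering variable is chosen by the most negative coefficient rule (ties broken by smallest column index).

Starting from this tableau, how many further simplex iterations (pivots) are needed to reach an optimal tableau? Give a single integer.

pivot: x2 in, s1 out → z = 44
No improving column remains; optimal.

1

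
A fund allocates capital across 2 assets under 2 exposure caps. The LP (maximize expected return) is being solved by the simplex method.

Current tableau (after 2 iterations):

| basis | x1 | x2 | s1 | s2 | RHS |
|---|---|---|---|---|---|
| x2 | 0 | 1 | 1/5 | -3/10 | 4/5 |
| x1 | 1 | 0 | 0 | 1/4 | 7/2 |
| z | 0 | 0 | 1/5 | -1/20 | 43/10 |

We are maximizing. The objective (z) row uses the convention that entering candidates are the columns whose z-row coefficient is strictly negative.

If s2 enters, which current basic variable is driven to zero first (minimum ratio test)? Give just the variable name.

Ratios: row 1 (x2): entry -3/10 ≤ 0, skip; row 2 (x1): (7/2)/(1/4) = 14.
Minimum ratio 14 is in the x1 row, so x1 leaves.

x1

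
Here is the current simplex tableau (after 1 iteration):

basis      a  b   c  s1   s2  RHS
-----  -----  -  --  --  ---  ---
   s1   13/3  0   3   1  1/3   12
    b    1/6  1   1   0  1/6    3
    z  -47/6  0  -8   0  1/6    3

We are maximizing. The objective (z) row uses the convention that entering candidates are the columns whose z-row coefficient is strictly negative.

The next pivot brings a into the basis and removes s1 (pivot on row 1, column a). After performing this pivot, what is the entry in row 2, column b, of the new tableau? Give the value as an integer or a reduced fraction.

1

Pivot element is row 1, column a: 13/3.
Normalize row 1: new (row 1, b) = 0/(13/3) = 0.
row 2 ← row 2 − (1/6)·(new row 1): 1 − (1/6)·0 = 1.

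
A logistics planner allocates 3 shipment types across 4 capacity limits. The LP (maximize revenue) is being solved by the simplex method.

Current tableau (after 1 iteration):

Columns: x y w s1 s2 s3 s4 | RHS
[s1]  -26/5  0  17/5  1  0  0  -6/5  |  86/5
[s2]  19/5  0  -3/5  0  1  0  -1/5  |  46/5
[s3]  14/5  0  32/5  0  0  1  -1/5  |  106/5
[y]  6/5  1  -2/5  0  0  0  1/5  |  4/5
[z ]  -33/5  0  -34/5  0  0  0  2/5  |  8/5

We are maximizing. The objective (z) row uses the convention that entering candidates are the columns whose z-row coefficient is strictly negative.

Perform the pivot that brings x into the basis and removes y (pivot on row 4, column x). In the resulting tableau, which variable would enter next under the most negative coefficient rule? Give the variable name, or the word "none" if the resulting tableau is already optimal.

w

Pivot element 6/5. New z-row = old z-row − (-33/5)·(row 4/(6/5)).
Updated z-row coefficients: x: 0, y: 11/2, w: -9, s1: 0, s2: 0, s3: 0, s4: 3/2.
The most negative is -9 in column w, so w would enter next.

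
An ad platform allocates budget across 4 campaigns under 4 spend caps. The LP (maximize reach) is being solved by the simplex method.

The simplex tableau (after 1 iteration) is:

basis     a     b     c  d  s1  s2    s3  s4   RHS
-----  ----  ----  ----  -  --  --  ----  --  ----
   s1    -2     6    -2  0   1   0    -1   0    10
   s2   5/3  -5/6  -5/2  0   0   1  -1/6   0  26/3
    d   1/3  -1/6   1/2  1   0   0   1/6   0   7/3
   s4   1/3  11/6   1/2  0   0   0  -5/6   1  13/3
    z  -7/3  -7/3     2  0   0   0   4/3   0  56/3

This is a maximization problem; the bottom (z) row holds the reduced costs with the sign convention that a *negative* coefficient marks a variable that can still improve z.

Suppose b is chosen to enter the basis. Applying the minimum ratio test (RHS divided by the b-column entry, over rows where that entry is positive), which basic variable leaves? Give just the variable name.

s1

Ratios: row 1 (s1): 10/6 = 5/3; row 2 (s2): entry -5/6 ≤ 0, skip; row 3 (d): entry -1/6 ≤ 0, skip; row 4 (s4): (13/3)/(11/6) = 26/11.
Minimum ratio 5/3 is in the s1 row, so s1 leaves.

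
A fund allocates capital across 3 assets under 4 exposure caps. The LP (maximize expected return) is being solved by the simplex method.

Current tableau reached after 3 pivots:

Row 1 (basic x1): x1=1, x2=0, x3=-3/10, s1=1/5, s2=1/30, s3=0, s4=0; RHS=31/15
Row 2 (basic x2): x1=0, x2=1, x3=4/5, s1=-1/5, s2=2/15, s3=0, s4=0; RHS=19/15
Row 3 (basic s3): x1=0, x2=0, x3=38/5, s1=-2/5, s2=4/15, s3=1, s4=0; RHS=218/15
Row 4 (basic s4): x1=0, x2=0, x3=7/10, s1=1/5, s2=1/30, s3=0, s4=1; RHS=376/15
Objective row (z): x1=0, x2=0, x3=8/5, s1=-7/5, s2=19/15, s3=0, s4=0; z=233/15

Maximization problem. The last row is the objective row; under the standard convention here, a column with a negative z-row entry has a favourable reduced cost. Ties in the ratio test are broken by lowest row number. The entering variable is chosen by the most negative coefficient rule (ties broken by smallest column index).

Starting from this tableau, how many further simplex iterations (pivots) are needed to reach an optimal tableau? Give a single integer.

pivot: s1 in, x1 out → z = 30
pivot: x3 in, s3 out → z = 94/3
No improving column remains; optimal.

2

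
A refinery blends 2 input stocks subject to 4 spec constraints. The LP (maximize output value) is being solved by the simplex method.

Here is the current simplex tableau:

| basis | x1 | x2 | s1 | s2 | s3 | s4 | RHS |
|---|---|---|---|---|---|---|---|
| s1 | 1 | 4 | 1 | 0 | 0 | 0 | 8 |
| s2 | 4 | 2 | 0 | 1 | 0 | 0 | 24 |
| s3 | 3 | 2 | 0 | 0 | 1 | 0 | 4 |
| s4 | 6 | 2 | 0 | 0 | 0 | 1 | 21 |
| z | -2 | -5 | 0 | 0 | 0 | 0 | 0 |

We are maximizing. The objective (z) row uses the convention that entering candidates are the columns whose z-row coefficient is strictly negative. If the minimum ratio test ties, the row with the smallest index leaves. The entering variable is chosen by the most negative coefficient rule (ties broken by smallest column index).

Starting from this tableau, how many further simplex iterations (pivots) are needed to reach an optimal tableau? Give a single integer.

2

pivot: x2 in, s1 out → z = 10
pivot: x1 in, s3 out → z = 10
No improving column remains; optimal.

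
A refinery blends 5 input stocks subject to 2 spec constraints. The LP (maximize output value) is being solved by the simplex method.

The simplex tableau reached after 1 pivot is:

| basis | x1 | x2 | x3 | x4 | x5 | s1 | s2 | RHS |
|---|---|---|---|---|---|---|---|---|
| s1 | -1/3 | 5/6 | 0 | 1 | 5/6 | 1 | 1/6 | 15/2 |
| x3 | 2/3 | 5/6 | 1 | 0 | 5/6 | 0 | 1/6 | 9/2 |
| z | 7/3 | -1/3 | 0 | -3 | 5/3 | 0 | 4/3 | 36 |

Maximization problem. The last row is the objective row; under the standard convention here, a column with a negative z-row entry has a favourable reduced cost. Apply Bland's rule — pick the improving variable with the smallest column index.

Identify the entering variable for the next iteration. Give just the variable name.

x2

Objective-row coefficients: x1: 7/3, x2: -1/3, x3: 0, x4: -3, x5: 5/3, s1: 0, s2: 4/3.
Improving columns: x2, x4. Bland's rule picks the smallest column index → x2.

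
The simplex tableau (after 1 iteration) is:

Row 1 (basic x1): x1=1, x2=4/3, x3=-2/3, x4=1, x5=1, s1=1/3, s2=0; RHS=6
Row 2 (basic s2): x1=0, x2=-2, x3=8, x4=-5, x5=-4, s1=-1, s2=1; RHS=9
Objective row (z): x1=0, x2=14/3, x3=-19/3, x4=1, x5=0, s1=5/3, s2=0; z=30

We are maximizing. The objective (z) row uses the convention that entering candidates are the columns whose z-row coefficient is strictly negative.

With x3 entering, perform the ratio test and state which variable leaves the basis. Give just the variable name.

Ratios: row 1 (x1): entry -2/3 ≤ 0, skip; row 2 (s2): 9/8 = 9/8.
Minimum ratio 9/8 is in the s2 row, so s2 leaves.

s2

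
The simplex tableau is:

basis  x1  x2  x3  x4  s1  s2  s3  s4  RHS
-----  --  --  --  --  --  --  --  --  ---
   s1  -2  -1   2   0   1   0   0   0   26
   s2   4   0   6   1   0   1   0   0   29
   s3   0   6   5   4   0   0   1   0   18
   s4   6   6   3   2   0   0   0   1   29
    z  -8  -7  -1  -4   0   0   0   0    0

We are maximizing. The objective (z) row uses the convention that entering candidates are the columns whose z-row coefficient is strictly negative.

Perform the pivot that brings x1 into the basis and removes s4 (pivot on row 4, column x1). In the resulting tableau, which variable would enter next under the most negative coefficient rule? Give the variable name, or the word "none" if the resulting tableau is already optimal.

Pivot element 6. New z-row = old z-row − (-8)·(row 4/6).
Updated z-row coefficients: x1: 0, x2: 1, x3: 3, x4: -4/3, s1: 0, s2: 0, s3: 0, s4: 4/3.
The most negative is -4/3 in column x4, so x4 would enter next.

x4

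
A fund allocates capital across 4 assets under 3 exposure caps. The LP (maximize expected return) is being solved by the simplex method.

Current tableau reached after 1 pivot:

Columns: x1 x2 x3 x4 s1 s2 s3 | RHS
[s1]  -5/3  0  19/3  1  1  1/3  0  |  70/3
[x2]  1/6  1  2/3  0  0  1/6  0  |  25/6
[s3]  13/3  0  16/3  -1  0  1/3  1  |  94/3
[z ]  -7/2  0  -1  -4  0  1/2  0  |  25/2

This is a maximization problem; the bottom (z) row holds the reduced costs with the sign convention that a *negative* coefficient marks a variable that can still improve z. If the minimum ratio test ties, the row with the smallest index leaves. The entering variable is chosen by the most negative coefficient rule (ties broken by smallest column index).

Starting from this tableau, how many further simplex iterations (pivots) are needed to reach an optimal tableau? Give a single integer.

2

pivot: x4 in, s1 out → z = 635/6
pivot: x1 in, s3 out → z = 1257/4
No improving column remains; optimal.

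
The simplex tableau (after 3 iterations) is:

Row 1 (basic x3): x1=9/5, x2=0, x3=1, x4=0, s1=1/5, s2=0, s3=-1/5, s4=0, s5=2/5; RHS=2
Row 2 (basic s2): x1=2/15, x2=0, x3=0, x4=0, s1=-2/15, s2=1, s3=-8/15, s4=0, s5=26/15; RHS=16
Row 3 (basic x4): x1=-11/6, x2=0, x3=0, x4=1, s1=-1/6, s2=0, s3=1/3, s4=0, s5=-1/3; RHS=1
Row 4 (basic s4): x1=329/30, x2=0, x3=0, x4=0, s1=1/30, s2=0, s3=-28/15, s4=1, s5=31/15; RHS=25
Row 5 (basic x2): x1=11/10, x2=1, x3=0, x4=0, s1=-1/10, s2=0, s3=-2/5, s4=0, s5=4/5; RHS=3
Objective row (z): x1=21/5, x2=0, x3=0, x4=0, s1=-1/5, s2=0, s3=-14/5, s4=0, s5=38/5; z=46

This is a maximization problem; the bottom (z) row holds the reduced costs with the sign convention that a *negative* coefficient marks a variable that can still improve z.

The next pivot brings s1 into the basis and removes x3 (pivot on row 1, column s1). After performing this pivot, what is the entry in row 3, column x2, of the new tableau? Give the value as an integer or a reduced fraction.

0

Pivot element is row 1, column s1: 1/5.
Normalize row 1: new (row 1, x2) = 0/(1/5) = 0.
row 3 ← row 3 − (-1/6)·(new row 1): 0 − (-1/6)·0 = 0.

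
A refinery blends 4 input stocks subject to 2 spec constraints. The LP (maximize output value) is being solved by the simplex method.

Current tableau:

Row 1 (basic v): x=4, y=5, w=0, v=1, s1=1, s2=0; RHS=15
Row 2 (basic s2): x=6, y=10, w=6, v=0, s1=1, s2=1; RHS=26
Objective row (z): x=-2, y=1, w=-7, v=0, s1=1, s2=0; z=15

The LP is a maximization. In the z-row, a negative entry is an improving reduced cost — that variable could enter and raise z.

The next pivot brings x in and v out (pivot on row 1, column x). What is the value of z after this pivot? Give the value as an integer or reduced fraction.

Minimum ratio for x: 15/4 = 15/4.
z changes by −(z-row coeff of x)·ratio = −(-2)·(15/4) = 15/2.
New z = 15 + (15/2) = 45/2.

45/2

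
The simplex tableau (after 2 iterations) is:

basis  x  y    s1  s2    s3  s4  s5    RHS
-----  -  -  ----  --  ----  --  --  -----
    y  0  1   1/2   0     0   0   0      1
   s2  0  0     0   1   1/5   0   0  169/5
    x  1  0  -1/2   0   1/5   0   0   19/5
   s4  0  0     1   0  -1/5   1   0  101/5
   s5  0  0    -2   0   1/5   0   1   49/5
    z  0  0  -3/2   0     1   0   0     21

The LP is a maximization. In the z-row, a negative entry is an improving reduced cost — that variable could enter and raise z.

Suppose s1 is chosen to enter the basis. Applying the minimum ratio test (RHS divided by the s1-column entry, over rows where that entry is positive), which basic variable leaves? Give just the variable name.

y

Ratios: row 1 (y): 1/(1/2) = 2; row 2 (s2): entry 0 ≤ 0, skip; row 3 (x): entry -1/2 ≤ 0, skip; row 4 (s4): (101/5)/1 = 101/5; row 5 (s5): entry -2 ≤ 0, skip.
Minimum ratio 2 is in the y row, so y leaves.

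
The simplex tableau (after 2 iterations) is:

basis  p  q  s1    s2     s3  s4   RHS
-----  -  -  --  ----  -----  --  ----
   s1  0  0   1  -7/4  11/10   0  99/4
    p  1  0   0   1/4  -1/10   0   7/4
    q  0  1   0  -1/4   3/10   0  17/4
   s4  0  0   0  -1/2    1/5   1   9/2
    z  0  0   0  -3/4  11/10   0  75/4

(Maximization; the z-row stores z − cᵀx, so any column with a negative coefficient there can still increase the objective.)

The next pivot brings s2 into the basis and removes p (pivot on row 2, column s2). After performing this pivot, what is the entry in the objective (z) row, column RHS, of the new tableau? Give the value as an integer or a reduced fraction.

Pivot element is row 2, column s2: 1/4.
Normalize row 2: new (row 2, RHS) = (7/4)/(1/4) = 7.
z-row ← z-row − (-3/4)·(new row 2): 75/4 − (-3/4)·7 = 24.

24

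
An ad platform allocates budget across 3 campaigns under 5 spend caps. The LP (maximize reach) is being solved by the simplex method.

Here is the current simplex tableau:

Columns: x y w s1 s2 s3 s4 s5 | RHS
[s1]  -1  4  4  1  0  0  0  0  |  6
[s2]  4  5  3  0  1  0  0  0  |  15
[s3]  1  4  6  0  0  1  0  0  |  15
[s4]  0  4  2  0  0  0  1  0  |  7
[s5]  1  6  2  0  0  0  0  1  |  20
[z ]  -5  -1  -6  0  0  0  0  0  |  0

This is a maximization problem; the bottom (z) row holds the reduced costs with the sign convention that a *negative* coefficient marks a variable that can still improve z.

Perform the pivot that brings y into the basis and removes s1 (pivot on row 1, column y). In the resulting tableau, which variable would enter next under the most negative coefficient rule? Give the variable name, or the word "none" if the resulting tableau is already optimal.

Pivot element 4. New z-row = old z-row − (-1)·(row 1/4).
Updated z-row coefficients: x: -21/4, y: 0, w: -5, s1: 1/4, s2: 0, s3: 0, s4: 0, s5: 0.
The most negative is -21/4 in column x, so x would enter next.

x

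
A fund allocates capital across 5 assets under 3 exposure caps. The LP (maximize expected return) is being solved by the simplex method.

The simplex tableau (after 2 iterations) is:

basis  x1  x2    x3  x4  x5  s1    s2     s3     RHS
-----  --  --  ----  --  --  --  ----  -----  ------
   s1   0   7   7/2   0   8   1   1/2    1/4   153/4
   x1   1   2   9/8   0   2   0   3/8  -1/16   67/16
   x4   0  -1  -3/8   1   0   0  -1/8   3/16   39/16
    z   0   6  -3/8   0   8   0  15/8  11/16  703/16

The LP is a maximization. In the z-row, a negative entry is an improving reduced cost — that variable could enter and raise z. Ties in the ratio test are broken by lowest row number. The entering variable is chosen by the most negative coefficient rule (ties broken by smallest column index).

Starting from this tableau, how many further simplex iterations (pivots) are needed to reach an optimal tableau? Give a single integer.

1

pivot: x3 in, x1 out → z = 136/3
No improving column remains; optimal.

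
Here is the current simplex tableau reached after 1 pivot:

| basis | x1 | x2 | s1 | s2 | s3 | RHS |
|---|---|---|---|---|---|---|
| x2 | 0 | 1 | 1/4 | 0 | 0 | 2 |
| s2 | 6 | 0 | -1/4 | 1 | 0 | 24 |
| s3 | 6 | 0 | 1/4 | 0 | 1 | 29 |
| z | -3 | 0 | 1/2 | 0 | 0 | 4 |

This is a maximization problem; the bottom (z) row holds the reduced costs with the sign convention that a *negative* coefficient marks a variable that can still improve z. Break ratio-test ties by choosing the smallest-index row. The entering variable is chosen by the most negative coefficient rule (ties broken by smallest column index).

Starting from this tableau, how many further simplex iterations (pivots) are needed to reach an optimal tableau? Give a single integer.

1

pivot: x1 in, s2 out → z = 16
No improving column remains; optimal.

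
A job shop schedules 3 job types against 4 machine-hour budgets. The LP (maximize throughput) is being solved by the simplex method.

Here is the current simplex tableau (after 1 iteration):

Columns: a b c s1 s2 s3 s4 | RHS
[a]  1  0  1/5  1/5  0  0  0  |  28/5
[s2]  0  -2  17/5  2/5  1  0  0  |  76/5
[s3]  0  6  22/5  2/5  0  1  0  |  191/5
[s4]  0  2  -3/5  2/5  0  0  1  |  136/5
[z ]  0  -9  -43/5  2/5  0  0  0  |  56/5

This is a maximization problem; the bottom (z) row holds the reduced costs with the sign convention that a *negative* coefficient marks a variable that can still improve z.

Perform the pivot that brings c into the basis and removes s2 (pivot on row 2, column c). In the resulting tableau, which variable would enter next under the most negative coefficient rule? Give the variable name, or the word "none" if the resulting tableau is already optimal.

Pivot element 17/5. New z-row = old z-row − (-43/5)·(row 2/(17/5)).
Updated z-row coefficients: a: 0, b: -239/17, c: 0, s1: 24/17, s2: 43/17, s3: 0, s4: 0.
The most negative is -239/17 in column b, so b would enter next.

b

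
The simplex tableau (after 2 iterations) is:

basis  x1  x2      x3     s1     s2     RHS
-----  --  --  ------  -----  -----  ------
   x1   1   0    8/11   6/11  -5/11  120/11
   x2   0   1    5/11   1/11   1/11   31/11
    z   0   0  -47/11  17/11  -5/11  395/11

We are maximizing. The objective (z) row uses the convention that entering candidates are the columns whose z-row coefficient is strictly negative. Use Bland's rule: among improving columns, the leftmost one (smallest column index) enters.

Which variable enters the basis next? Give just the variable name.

Objective-row coefficients: x1: 0, x2: 0, x3: -47/11, s1: 17/11, s2: -5/11.
Improving columns: x3, s2. Bland's rule picks the smallest column index → x3.

x3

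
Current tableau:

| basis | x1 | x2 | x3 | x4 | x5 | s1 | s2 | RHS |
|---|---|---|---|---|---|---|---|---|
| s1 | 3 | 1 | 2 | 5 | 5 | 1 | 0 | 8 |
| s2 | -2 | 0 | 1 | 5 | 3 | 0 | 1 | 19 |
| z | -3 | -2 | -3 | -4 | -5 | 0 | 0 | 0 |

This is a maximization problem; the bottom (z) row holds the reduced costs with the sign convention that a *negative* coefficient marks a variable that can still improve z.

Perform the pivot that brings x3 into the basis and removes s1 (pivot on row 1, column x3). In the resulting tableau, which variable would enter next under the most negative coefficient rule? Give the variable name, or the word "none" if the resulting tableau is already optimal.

Pivot element 2. New z-row = old z-row − (-3)·(row 1/2).
Updated z-row coefficients: x1: 3/2, x2: -1/2, x3: 0, x4: 7/2, x5: 5/2, s1: 3/2, s2: 0.
The most negative is -1/2 in column x2, so x2 would enter next.

x2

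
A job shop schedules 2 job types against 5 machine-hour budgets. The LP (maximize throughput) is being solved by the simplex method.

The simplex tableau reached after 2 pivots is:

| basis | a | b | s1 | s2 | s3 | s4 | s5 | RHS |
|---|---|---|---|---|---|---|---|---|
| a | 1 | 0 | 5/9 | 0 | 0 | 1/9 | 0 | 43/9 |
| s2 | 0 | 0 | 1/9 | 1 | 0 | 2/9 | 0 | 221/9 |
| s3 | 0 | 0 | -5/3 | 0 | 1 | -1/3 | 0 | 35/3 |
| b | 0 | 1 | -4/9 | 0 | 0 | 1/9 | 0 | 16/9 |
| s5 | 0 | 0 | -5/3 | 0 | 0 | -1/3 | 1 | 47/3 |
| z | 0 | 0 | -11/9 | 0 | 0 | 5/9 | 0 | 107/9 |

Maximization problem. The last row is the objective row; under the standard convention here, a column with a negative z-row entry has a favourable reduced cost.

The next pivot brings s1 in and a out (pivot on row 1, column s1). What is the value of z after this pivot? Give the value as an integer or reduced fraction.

112/5

Minimum ratio for s1: (43/9)/(5/9) = 43/5.
z changes by −(z-row coeff of s1)·ratio = −(-11/9)·(43/5) = 473/45.
New z = 107/9 + (473/45) = 112/5.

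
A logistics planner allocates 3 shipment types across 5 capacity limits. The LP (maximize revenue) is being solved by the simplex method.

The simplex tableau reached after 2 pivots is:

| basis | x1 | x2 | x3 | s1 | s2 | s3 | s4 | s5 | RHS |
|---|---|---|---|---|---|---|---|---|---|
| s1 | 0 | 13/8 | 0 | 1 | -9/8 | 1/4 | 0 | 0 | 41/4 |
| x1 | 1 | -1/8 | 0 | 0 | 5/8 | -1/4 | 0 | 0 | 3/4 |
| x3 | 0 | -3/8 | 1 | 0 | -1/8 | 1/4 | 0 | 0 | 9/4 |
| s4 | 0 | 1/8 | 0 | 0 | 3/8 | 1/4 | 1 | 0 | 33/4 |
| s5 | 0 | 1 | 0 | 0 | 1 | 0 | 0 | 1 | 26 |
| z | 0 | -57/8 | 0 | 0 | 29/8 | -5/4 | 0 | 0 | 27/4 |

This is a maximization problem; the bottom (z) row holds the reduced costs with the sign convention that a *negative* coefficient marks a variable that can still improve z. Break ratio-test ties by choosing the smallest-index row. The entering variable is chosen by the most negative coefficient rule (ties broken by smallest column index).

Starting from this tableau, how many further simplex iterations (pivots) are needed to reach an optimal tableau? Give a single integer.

3

pivot: x2 in, s1 out → z = 672/13
pivot: s2 in, x1 out → z = 388/7
pivot: s3 in, s4 out → z = 197/3
No improving column remains; optimal.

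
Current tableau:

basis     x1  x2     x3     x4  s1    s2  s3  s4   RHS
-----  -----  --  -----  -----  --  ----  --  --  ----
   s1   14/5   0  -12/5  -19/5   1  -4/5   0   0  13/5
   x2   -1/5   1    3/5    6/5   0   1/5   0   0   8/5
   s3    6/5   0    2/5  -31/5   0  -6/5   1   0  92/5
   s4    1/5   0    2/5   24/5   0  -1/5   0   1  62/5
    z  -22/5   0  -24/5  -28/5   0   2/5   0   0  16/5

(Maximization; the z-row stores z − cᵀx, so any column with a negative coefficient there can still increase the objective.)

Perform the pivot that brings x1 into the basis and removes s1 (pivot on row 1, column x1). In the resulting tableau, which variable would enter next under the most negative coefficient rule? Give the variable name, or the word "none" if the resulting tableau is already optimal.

x4

Pivot element 14/5. New z-row = old z-row − (-22/5)·(row 1/(14/5)).
Updated z-row coefficients: x1: 0, x2: 0, x3: -60/7, x4: -81/7, s1: 11/7, s2: -6/7, s3: 0, s4: 0.
The most negative is -81/7 in column x4, so x4 would enter next.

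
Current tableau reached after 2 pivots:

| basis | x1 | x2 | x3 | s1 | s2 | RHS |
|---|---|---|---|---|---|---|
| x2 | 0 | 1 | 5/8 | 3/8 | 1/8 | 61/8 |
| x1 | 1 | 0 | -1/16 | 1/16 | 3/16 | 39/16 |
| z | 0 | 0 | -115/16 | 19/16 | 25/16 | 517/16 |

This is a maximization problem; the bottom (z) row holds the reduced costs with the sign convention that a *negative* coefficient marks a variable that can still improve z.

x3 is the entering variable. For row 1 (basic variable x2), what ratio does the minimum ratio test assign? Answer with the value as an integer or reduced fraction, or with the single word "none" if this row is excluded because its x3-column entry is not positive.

Ratio = RHS / (x3 entry) = (61/8) / (5/8) = 61/5.

61/5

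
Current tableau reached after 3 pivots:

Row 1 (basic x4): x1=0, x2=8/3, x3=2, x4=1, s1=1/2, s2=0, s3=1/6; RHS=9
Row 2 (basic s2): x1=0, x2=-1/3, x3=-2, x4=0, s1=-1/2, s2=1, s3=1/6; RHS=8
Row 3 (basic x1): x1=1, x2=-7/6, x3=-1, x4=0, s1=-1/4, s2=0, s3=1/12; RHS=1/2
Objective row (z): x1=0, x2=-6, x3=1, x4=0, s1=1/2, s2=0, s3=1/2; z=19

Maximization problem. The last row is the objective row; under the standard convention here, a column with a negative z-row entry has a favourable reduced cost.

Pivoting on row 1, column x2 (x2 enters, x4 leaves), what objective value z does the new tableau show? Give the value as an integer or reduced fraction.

157/4

Minimum ratio for x2: 9/(8/3) = 27/8.
z changes by −(z-row coeff of x2)·ratio = −(-6)·(27/8) = 81/4.
New z = 19 + (81/4) = 157/4.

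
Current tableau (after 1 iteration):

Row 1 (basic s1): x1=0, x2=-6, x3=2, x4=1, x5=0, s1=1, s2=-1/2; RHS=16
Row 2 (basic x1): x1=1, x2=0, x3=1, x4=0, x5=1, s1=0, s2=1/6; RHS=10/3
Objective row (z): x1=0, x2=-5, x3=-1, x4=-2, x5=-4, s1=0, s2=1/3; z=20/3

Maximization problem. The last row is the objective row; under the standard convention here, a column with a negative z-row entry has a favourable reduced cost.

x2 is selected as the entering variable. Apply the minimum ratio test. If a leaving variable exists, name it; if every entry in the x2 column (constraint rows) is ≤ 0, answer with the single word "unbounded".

unbounded

x2-column entries: row 1: -6, row 2: 0. All ≤ 0, so x2 can increase without bound; the LP is unbounded in this direction.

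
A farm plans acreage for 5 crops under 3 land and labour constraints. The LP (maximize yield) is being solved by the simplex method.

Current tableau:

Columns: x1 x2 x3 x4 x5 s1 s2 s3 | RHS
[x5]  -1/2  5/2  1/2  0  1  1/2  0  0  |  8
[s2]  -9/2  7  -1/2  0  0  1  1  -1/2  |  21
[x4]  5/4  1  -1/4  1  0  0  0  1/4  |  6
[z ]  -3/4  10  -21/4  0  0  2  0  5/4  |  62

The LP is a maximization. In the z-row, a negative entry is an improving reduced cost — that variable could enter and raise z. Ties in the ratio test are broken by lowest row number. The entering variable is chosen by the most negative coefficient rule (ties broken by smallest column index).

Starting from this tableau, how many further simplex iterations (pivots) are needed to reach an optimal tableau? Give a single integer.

2

pivot: x3 in, x5 out → z = 146
pivot: x1 in, x4 out → z = 206
No improving column remains; optimal.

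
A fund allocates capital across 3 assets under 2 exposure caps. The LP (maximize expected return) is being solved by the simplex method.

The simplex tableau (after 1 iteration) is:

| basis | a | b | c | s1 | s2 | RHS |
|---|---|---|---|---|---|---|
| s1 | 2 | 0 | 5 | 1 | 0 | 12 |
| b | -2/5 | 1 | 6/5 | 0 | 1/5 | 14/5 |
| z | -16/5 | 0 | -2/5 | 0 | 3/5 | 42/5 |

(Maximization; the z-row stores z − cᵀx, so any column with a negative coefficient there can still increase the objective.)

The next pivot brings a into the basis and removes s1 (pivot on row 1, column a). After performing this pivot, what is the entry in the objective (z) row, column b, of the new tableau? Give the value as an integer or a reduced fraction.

Pivot element is row 1, column a: 2.
Normalize row 1: new (row 1, b) = 0/2 = 0.
z-row ← z-row − (-16/5)·(new row 1): 0 − (-16/5)·0 = 0.

0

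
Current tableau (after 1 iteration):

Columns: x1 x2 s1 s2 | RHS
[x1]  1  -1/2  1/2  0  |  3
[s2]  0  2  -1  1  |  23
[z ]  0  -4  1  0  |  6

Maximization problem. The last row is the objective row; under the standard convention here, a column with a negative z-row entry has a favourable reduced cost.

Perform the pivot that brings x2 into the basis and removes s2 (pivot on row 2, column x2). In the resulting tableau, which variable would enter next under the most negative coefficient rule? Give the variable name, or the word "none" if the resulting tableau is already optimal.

s1

Pivot element 2. New z-row = old z-row − (-4)·(row 2/2).
Updated z-row coefficients: x1: 0, x2: 0, s1: -1, s2: 2.
The most negative is -1 in column s1, so s1 would enter next.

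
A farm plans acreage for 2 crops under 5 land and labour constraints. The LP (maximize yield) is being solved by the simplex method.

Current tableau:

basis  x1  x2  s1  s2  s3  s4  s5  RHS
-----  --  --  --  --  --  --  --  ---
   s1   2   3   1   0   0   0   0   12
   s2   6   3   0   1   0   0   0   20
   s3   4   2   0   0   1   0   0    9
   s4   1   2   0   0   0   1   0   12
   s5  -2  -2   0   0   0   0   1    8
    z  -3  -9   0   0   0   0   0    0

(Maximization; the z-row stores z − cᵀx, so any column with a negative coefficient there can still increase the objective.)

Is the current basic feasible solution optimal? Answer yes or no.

Column x1 has objective-row coefficient -3, which is negative; an improving pivot exists, so not yet optimal.

no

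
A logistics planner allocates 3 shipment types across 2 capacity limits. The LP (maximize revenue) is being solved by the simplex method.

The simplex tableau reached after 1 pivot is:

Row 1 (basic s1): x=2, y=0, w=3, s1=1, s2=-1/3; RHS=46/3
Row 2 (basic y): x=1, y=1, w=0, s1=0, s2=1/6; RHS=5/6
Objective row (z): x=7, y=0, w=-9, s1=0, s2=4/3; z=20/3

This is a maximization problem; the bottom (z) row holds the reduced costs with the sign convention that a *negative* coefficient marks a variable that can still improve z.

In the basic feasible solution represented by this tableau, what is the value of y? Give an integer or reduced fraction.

5/6

y is basic (row 2); its value is the RHS of that row: 5/6.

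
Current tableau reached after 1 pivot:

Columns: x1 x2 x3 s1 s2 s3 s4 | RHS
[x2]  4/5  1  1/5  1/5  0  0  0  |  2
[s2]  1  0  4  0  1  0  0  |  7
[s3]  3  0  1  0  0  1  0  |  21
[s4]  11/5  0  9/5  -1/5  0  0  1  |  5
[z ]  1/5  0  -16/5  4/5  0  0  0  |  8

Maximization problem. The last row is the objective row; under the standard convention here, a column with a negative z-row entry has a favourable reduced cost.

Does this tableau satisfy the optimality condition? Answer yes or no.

no

Column x3 has objective-row coefficient -16/5, which is negative; an improving pivot exists, so not yet optimal.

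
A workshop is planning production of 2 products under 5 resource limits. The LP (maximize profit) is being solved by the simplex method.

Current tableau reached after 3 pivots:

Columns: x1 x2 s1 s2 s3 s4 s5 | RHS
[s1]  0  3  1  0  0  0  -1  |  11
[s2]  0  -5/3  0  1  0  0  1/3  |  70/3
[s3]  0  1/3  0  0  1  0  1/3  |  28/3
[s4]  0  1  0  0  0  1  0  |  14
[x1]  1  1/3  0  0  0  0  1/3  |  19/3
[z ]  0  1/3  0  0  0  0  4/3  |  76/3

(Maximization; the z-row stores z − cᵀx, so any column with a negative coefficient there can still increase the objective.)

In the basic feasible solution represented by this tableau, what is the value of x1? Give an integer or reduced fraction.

19/3

x1 is basic (row 5); its value is the RHS of that row: 19/3.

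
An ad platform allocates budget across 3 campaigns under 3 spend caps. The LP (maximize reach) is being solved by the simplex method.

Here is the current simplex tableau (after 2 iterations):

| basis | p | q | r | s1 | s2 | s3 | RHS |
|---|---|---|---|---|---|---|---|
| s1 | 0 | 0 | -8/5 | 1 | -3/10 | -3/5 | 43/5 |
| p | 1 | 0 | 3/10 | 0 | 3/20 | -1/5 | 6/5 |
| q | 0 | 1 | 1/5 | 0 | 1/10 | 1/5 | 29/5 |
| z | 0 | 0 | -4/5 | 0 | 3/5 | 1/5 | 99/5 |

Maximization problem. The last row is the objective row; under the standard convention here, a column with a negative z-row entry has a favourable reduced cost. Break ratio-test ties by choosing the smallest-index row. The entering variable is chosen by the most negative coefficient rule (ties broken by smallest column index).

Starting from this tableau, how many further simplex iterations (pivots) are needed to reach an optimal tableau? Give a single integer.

2

pivot: r in, p out → z = 23
pivot: s3 in, q out → z = 28
No improving column remains; optimal.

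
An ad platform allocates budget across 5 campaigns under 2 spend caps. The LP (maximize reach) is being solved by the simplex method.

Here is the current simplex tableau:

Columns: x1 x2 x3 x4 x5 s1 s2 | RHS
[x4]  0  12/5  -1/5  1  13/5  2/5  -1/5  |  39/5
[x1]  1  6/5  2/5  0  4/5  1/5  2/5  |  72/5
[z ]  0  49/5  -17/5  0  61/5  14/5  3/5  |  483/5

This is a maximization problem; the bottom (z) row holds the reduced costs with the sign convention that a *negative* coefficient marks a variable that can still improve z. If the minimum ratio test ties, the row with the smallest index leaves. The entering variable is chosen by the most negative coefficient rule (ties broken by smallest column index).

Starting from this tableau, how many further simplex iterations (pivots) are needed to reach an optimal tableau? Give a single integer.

1

pivot: x3 in, x1 out → z = 219
No improving column remains; optimal.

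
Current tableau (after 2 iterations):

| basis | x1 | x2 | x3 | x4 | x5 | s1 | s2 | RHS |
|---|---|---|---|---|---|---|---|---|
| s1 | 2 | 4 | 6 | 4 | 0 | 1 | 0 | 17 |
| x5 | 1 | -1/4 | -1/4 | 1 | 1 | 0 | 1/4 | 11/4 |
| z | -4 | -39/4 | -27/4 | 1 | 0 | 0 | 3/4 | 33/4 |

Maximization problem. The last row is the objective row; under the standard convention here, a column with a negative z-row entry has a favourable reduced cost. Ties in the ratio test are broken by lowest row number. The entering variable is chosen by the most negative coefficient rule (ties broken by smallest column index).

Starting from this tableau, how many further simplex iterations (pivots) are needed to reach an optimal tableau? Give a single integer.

1

pivot: x2 in, s1 out → z = 795/16
No improving column remains; optimal.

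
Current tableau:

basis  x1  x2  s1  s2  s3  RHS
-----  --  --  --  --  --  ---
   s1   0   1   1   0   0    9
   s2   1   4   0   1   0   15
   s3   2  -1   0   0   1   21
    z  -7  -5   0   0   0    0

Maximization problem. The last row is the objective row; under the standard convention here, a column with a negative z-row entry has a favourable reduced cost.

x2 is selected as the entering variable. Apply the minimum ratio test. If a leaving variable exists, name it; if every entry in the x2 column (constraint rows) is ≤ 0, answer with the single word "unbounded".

s2

Ratios: row 1 (s1): 9/1 = 9; row 2 (s2): 15/4 = 15/4; row 3 (s3): entry -1 ≤ 0, skip.
Minimum ratio is in the s2 row, so s2 leaves.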